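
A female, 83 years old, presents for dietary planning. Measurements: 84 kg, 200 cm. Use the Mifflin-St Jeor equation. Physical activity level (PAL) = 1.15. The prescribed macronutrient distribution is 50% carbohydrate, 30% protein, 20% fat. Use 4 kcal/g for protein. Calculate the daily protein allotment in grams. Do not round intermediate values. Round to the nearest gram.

131 g/day

Mifflin-St Jeor (female): BMR = 10(84) + 6.25(200) − 5(83) − 161 = 840 + 1250 − 415 − 161 = 1514 kcal/day.
TEE = 1514 × 1.15 = 1741.1 kcal/day.
Protein energy = 30% × 1741.1 = 522.33 kcal.
Protein = 522.33 ÷ 4 kcal/g = 130.5825 g.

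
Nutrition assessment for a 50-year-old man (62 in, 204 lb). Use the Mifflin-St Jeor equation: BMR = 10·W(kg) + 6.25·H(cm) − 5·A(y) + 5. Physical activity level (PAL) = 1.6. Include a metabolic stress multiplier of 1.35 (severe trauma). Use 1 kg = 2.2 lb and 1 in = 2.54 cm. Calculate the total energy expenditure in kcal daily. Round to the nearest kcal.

Convert to metric: weight = 204 ÷ 2.2 = 92.7273 kg; height = 62 × 2.54 = 157.48 cm.
Mifflin-St Jeor (male): BMR = 10(92.7273) + 6.25(157.48) − 5(50) + 5 = 927.2727 + 984.25 − 250 + 5 = 1666.5227 kcal/day.
TEE = BMR × activity factor = 1666.5227 × 1.6 = 2666.4364 kcal/day.
Apply stress factor: 2666.4364 × 1.35 = 3599.6891 kcal/day.

3600 kcal daily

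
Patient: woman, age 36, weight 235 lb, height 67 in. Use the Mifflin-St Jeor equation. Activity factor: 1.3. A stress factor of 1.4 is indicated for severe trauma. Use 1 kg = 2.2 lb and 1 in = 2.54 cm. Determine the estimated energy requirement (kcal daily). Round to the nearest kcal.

3259 kcal daily

Convert to metric: weight = 235 ÷ 2.2 = 106.8182 kg; height = 67 × 2.54 = 170.18 cm.
Mifflin-St Jeor (female): BMR = 10(106.8182) + 6.25(170.18) − 5(36) − 161 = 1068.1818 + 1063.625 − 180 − 161 = 1790.8068 kcal/day.
TEE = BMR × activity factor = 1790.8068 × 1.3 = 2328.0489 kcal/day.
Apply stress factor: 2328.0489 × 1.4 = 3259.2684 kcal/day.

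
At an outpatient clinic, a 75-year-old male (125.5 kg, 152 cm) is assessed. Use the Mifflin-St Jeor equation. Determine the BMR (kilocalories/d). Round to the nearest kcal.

1835 kilocalories/d

Mifflin-St Jeor (male): BMR = 10(125.5) + 6.25(152) − 5(75) + 5 = 1255 + 950 − 375 + 5 = 1835 kcal/day.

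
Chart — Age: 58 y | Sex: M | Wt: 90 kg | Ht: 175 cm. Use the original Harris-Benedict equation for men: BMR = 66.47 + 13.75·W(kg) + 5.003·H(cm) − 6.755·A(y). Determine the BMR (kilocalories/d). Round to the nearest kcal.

Harris-Benedict: BMR = 66.47 + 13.75(90) + 5.003(175) − 6.755(58) = 1787.705 kcal/day.

1788 kilocalories/d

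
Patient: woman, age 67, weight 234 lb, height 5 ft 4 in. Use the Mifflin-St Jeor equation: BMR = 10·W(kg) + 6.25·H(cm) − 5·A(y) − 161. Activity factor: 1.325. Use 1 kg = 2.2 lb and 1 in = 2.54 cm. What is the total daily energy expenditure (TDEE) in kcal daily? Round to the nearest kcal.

Convert to metric: weight = 234 ÷ 2.2 = 106.3636 kg; height = (5×12 + 4) × 2.54 = 64 × 2.54 = 162.56 cm.
Mifflin-St Jeor (female): BMR = 10(106.3636) + 6.25(162.56) − 5(67) − 161 = 1063.6364 + 1016 − 335 − 161 = 1583.6364 kcal/day.
TEE = BMR × activity factor = 1583.6364 × 1.325 = 2098.3182 kcal/day.

2098 kcal daily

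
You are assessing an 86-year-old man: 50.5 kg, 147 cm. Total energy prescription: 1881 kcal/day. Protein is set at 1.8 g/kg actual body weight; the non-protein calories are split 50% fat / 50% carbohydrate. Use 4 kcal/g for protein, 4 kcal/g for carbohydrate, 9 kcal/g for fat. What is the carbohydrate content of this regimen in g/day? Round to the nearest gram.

Protein = 1.8 × 50.5 = 90.9 g → 90.9 × 4 = 363.6 kcal.
Non-protein calories = 1881 − 363.6 = 1517.4 kcal.
Fat: 50% × 1517.4 = 758.7 kcal; carbohydrate: 758.7 kcal.
Carbohydrate: 758.7 kcal ÷ 4 kcal/g = 189.675 g.

190 g/day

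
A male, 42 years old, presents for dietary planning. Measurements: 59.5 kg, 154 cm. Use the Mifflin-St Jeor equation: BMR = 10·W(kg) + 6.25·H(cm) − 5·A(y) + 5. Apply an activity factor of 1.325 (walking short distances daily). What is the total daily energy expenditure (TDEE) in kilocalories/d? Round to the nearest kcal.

1792 kilocalories/d

Mifflin-St Jeor (male): BMR = 10(59.5) + 6.25(154) − 5(42) + 5 = 595 + 962.5 − 210 + 5 = 1352.5 kcal/day.
TEE = BMR × activity factor = 1352.5 × 1.325 = 1792.0625 kcal/day.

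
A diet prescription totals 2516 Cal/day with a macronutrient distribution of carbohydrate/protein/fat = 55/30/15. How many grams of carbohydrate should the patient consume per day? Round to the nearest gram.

346 g/day

Carbohydrate energy = 55% × 2516 = 1383.8 kcal.
At 4 kcal/g: 1383.8 ÷ 4 = 345.95 g.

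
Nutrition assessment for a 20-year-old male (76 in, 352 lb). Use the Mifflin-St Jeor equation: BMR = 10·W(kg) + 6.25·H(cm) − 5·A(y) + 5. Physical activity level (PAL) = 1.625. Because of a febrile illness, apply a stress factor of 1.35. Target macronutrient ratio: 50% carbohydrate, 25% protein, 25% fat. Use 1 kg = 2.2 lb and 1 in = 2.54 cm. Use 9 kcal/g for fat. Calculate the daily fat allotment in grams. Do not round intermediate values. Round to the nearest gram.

Convert to metric: weight = 352 ÷ 2.2 = 160 kg; height = 76 × 2.54 = 193.04 cm.
Mifflin-St Jeor (male): BMR = 10(160) + 6.25(193.04) − 5(20) + 5 = 1600 + 1206.5 − 100 + 5 = 2711.5 kcal/day.
TEE = 2711.5 × 1.625 = 4406.1875 kcal/day.
With stress factor 1.35: 4406.1875 × 1.35 = 5948.3531 kcal/day.
Fat energy = 25% × 5948.3531 = 1487.0883 kcal.
Fat = 1487.0883 ÷ 9 kcal/g = 165.232 g.

165 g/day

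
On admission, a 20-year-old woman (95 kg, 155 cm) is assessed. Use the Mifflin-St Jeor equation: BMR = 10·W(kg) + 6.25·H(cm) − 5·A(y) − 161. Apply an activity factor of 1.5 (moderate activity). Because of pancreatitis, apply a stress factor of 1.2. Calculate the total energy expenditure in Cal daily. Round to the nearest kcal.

Mifflin-St Jeor (female): BMR = 10(95) + 6.25(155) − 5(20) − 161 = 950 + 968.75 − 100 − 161 = 1657.75 kcal/day.
TEE = BMR × activity factor = 1657.75 × 1.5 = 2486.625 kcal/day.
Apply stress factor: 2486.625 × 1.2 = 2983.95 kcal/day.

2984 Cal daily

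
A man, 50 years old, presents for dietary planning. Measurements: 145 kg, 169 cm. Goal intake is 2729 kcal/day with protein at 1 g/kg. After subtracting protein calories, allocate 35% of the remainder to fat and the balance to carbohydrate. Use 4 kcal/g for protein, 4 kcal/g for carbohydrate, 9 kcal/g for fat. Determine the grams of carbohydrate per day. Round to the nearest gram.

Protein = 1 × 145 = 145 g → 145 × 4 = 580 kcal.
Non-protein calories = 2729 − 580 = 2149 kcal.
Fat: 35% × 2149 = 752.15 kcal; carbohydrate: 1396.85 kcal.
Carbohydrate: 1396.85 kcal ÷ 4 kcal/g = 349.2125 g.

349 g/day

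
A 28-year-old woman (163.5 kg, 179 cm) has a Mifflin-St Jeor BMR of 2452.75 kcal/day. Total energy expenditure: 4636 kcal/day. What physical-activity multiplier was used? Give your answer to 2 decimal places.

Activity factor = TEE ÷ BMR = 4636 ÷ 2452.75 = 1.89.

1.89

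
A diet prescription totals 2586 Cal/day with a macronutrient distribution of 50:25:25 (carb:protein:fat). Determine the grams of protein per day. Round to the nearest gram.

Protein energy = 25% × 2586 = 646.5 kcal.
At 4 kcal/g: 646.5 ÷ 4 = 161.625 g.

162 g/day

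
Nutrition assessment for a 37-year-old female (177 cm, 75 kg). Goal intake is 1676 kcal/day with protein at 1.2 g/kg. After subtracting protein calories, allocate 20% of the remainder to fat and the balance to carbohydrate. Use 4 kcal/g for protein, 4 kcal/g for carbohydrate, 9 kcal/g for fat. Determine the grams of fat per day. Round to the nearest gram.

Protein = 1.2 × 75 = 90 g → 90 × 4 = 360 kcal.
Non-protein calories = 1676 − 360 = 1316 kcal.
Fat: 20% × 1316 = 263.2 kcal; carbohydrate: 1052.8 kcal.
Fat: 263.2 kcal ÷ 9 kcal/g = 29.2444 g.

29 g/day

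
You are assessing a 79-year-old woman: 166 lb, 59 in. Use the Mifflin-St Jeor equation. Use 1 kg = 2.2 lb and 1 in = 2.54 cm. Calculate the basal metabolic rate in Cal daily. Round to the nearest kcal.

Convert to metric: weight = 166 ÷ 2.2 = 75.4545 kg; height = 59 × 2.54 = 149.86 cm.
Mifflin-St Jeor (female): BMR = 10(75.4545) + 6.25(149.86) − 5(79) − 161 = 754.5455 + 936.625 − 395 − 161 = 1135.1705 kcal/day.

1135 Cal daily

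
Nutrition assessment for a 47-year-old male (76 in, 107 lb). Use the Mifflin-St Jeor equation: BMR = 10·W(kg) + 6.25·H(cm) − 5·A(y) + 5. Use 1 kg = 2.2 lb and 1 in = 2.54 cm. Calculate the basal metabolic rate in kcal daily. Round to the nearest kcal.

Convert to metric: weight = 107 ÷ 2.2 = 48.6364 kg; height = 76 × 2.54 = 193.04 cm.
Mifflin-St Jeor (male): BMR = 10(48.6364) + 6.25(193.04) − 5(47) + 5 = 486.3636 + 1206.5 − 235 + 5 = 1462.8636 kcal/day.

1463 kcal daily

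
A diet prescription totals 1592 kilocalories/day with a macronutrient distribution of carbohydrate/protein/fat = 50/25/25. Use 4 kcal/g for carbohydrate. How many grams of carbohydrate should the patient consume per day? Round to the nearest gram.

Carbohydrate energy = 50% × 1592 = 796 kcal.
At 4 kcal/g: 796 ÷ 4 = 199 g.

199 g/day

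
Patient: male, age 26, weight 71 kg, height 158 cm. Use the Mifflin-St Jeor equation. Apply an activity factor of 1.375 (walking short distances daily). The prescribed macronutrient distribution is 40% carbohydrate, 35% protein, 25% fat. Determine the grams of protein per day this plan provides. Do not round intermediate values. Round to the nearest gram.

189 g/day

Mifflin-St Jeor (male): BMR = 10(71) + 6.25(158) − 5(26) + 5 = 710 + 987.5 − 130 + 5 = 1572.5 kcal/day.
TEE = 1572.5 × 1.375 = 2162.1875 kcal/day.
Protein energy = 35% × 2162.1875 = 756.7656 kcal.
Protein = 756.7656 ÷ 4 kcal/g = 189.1914 g.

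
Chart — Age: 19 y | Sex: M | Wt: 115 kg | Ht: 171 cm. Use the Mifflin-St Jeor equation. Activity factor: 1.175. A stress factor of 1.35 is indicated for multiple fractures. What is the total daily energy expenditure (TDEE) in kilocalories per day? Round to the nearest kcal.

Mifflin-St Jeor (male): BMR = 10(115) + 6.25(171) − 5(19) + 5 = 1150 + 1068.75 − 95 + 5 = 2128.75 kcal/day.
TEE = BMR × activity factor = 2128.75 × 1.175 = 2501.2813 kcal/day.
Apply stress factor: 2501.2813 × 1.35 = 3376.7297 kcal/day.

3377 kilocalories per day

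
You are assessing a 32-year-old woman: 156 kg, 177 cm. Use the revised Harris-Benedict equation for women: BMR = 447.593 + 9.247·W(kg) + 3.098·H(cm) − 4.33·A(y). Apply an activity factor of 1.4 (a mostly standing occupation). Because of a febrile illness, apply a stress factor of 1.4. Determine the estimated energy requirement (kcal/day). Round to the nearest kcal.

4508 kcal/day

Harris-Benedict: BMR = 447.593 + 9.247(156) + 3.098(177) − 4.33(32) = 2299.911 kcal/day.
TEE = BMR × activity factor = 2299.911 × 1.4 = 3219.8754 kcal/day.
Apply stress factor: 3219.8754 × 1.4 = 4507.8256 kcal/day.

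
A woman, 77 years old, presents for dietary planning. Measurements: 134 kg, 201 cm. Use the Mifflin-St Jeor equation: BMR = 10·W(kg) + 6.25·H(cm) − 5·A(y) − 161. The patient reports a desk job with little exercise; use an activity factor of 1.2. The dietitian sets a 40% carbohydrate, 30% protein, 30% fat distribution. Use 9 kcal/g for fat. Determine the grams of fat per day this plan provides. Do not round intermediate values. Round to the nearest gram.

Mifflin-St Jeor (female): BMR = 10(134) + 6.25(201) − 5(77) − 161 = 1340 + 1256.25 − 385 − 161 = 2050.25 kcal/day.
TEE = 2050.25 × 1.2 = 2460.3 kcal/day.
Fat energy = 30% × 2460.3 = 738.09 kcal.
Fat = 738.09 ÷ 9 kcal/g = 82.01 g.

82 g/day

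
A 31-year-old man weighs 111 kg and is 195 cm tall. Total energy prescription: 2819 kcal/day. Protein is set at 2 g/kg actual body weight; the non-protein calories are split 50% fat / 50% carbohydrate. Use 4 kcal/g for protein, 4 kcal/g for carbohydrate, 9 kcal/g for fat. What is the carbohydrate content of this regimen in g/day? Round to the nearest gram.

241 g/day

Protein = 2 × 111 = 222 g → 222 × 4 = 888 kcal.
Non-protein calories = 2819 − 888 = 1931 kcal.
Fat: 50% × 1931 = 965.5 kcal; carbohydrate: 965.5 kcal.
Carbohydrate: 965.5 kcal ÷ 4 kcal/g = 241.375 g.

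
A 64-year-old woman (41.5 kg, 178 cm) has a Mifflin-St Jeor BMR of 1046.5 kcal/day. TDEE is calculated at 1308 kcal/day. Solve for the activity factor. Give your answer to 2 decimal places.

Activity factor = TEE ÷ BMR = 1308 ÷ 1046.5 = 1.25.

1.25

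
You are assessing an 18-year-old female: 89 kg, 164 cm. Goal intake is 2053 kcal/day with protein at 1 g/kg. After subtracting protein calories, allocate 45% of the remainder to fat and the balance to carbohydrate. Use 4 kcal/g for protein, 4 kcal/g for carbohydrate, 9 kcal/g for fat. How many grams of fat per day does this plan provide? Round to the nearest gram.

Protein = 1 × 89 = 89 g → 89 × 4 = 356 kcal.
Non-protein calories = 2053 − 356 = 1697 kcal.
Fat: 45% × 1697 = 763.65 kcal; carbohydrate: 933.35 kcal.
Fat: 763.65 kcal ÷ 9 kcal/g = 84.85 g.

85 g/day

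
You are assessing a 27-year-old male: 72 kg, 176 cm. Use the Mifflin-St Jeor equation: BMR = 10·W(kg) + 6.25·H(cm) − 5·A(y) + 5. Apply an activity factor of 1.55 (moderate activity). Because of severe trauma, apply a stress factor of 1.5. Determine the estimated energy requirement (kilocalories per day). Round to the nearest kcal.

Mifflin-St Jeor (male): BMR = 10(72) + 6.25(176) − 5(27) + 5 = 720 + 1100 − 135 + 5 = 1690 kcal/day.
TEE = BMR × activity factor = 1690 × 1.55 = 2619.5 kcal/day.
Apply stress factor: 2619.5 × 1.5 = 3929.25 kcal/day.

3929 kilocalories per day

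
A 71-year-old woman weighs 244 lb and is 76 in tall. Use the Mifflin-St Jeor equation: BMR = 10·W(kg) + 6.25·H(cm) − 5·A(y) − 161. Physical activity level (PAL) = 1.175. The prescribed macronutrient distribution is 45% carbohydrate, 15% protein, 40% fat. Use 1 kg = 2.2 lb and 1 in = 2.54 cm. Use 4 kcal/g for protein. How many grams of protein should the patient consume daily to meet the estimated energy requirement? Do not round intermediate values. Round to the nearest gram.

Convert to metric: weight = 244 ÷ 2.2 = 110.9091 kg; height = 76 × 2.54 = 193.04 cm.
Mifflin-St Jeor (female): BMR = 10(110.9091) + 6.25(193.04) − 5(71) − 161 = 1109.0909 + 1206.5 − 355 − 161 = 1799.5909 kcal/day.
TEE = 1799.5909 × 1.175 = 2114.5193 kcal/day.
Protein energy = 15% × 2114.5193 = 317.1779 kcal.
Protein = 317.1779 ÷ 4 kcal/g = 79.2945 g.

79 g/day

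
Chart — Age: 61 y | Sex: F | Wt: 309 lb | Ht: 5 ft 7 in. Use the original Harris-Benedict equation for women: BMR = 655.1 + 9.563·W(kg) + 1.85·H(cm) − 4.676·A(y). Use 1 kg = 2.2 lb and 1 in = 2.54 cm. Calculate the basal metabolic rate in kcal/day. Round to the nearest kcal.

2028 kcal/day

Convert to metric: weight = 309 ÷ 2.2 = 140.4545 kg; height = (5×12 + 7) × 2.54 = 67 × 2.54 = 170.18 cm.
Harris-Benedict: BMR = 655.1 + 9.563(140.4545) + 1.85(170.18) − 4.676(61) = 2027.8638 kcal/day.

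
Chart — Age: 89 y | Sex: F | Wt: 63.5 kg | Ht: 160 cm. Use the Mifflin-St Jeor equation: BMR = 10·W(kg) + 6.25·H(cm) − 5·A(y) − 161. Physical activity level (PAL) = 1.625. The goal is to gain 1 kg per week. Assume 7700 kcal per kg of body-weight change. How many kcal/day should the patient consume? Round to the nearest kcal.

2772 kcal/day

Mifflin-St Jeor (female): BMR = 10(63.5) + 6.25(160) − 5(89) − 161 = 635 + 1000 − 445 − 161 = 1029 kcal/day.
TEE = 1029 × 1.625 = 1672.125 kcal/day.
Required daily surplus = 1 × 7700 ÷ 7 = 1100 kcal/day.
Target intake = 1672.125 + 1100 = 2772.125 kcal/day.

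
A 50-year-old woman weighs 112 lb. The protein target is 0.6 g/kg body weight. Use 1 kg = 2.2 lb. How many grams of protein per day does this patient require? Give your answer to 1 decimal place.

Weight in kg = 112 ÷ 2.2 = 50.9091 kg.
Protein = 0.6 g/kg × 50.9091 kg = 30.5455 g/day.

30.5 g/day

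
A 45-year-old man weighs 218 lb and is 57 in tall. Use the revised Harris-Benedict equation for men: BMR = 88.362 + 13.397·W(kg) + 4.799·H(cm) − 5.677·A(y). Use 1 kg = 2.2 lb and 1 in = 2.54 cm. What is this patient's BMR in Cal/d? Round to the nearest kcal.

Convert to metric: weight = 218 ÷ 2.2 = 99.0909 kg; height = 57 × 2.54 = 144.78 cm.
Harris-Benedict: BMR = 88.362 + 13.397(99.0909) + 4.799(144.78) − 5.677(45) = 1855.2171 kcal/day.

1855 Cal/d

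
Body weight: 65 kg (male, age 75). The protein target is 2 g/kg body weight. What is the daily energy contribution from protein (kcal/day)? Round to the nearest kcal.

520 kcal/day

Protein = 2 g/kg × 65 kg = 130 g/day.
Protein energy = 130 g × 4 kcal/g = 520 kcal/day.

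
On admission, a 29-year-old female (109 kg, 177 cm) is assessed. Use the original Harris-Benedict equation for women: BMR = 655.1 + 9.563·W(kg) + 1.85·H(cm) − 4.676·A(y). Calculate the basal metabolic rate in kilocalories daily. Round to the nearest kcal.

1889 kilocalories daily

Harris-Benedict: BMR = 655.1 + 9.563(109) + 1.85(177) − 4.676(29) = 1889.313 kcal/day.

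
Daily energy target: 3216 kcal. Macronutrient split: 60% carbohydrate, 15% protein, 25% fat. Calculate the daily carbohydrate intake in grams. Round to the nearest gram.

482 g/day

Carbohydrate energy = 60% × 3216 = 1929.6 kcal.
At 4 kcal/g: 1929.6 ÷ 4 = 482.4 g.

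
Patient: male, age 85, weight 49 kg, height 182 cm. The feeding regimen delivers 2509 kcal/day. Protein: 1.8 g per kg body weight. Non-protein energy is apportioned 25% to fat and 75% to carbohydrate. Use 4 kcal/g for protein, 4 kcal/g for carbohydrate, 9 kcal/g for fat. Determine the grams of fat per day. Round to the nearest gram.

Protein = 1.8 × 49 = 88.2 g → 88.2 × 4 = 352.8 kcal.
Non-protein calories = 2509 − 352.8 = 2156.2 kcal.
Fat: 25% × 2156.2 = 539.05 kcal; carbohydrate: 1617.15 kcal.
Fat: 539.05 kcal ÷ 9 kcal/g = 59.8944 g.

60 g/day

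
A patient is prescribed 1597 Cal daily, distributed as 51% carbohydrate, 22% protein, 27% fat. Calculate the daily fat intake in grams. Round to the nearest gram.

48 g/day

Fat energy = 27% × 1597 = 431.19 kcal.
At 9 kcal/g: 431.19 ÷ 9 = 47.91 g.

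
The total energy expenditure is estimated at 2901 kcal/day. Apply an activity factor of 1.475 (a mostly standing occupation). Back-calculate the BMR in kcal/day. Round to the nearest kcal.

BMR = TEE ÷ activity factor = 2901 ÷ 1.475 = 1966.7797 kcal/day.

1967 kcal/day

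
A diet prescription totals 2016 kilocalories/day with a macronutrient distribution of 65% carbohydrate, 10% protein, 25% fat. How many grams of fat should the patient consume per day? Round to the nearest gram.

56 g/day

Fat energy = 25% × 2016 = 504 kcal.
At 9 kcal/g: 504 ÷ 9 = 56 g.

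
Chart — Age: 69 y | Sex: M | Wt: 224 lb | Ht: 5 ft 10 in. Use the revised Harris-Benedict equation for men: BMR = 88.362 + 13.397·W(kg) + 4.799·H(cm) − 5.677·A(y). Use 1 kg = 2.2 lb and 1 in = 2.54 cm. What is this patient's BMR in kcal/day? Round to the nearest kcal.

Convert to metric: weight = 224 ÷ 2.2 = 101.8182 kg; height = (5×12 + 10) × 2.54 = 70 × 2.54 = 177.8 cm.
Harris-Benedict: BMR = 88.362 + 13.397(101.8182) + 4.799(177.8) − 5.677(69) = 1913.9694 kcal/day.

1914 kcal/day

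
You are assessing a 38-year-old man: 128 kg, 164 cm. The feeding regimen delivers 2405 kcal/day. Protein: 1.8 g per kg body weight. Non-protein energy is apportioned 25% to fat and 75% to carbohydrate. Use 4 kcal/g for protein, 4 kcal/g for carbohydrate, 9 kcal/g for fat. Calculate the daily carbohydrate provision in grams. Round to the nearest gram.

Protein = 1.8 × 128 = 230.4 g → 230.4 × 4 = 921.6 kcal.
Non-protein calories = 2405 − 921.6 = 1483.4 kcal.
Fat: 25% × 1483.4 = 370.85 kcal; carbohydrate: 1112.55 kcal.
Carbohydrate: 1112.55 kcal ÷ 4 kcal/g = 278.1375 g.

278 g/day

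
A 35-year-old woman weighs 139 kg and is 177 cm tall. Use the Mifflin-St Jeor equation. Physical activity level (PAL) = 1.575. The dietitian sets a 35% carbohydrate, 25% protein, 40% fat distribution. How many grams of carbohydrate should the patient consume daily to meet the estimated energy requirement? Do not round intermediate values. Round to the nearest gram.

298 g/day

Mifflin-St Jeor (female): BMR = 10(139) + 6.25(177) − 5(35) − 161 = 1390 + 1106.25 − 175 − 161 = 2160.25 kcal/day.
TEE = 2160.25 × 1.575 = 3402.3938 kcal/day.
Carbohydrate energy = 35% × 3402.3938 = 1190.8378 kcal.
Carbohydrate = 1190.8378 ÷ 4 kcal/g = 297.7095 g.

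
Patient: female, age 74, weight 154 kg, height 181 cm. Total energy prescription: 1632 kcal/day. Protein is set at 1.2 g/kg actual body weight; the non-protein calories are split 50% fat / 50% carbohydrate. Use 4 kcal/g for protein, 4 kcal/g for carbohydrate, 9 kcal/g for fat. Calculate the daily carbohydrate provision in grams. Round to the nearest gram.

112 g/day

Protein = 1.2 × 154 = 184.8 g → 184.8 × 4 = 739.2 kcal.
Non-protein calories = 1632 − 739.2 = 892.8 kcal.
Fat: 50% × 892.8 = 446.4 kcal; carbohydrate: 446.4 kcal.
Carbohydrate: 446.4 kcal ÷ 4 kcal/g = 111.6 g.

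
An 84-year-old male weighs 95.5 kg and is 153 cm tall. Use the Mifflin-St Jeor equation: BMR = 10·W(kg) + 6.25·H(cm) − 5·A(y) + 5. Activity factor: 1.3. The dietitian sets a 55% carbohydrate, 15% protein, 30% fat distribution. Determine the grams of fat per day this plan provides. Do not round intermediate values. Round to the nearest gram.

Mifflin-St Jeor (male): BMR = 10(95.5) + 6.25(153) − 5(84) + 5 = 955 + 956.25 − 420 + 5 = 1496.25 kcal/day.
TEE = 1496.25 × 1.3 = 1945.125 kcal/day.
Fat energy = 30% × 1945.125 = 583.5375 kcal.
Fat = 583.5375 ÷ 9 kcal/g = 64.8375 g.

65 g/day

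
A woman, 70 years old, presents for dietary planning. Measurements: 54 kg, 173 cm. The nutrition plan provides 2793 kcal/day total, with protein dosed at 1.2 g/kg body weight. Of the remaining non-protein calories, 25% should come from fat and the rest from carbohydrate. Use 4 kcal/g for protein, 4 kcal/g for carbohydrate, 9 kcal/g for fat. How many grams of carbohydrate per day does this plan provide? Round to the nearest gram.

Protein = 1.2 × 54 = 64.8 g → 64.8 × 4 = 259.2 kcal.
Non-protein calories = 2793 − 259.2 = 2533.8 kcal.
Fat: 25% × 2533.8 = 633.45 kcal; carbohydrate: 1900.35 kcal.
Carbohydrate: 1900.35 kcal ÷ 4 kcal/g = 475.0875 g.

475 g/day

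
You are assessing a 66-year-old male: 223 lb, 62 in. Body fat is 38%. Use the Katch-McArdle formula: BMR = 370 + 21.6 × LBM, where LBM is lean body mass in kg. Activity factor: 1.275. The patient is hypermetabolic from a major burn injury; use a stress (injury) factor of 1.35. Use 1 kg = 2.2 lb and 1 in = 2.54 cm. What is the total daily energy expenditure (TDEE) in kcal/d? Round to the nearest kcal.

2973 kcal/d

Convert to metric: weight = 223 ÷ 2.2 = 101.3636 kg; height = 62 × 2.54 = 157.48 cm.
LBM = 101.3636 × (1 − 0.38) = 62.8455 kg. Katch-McArdle: BMR = 370 + 21.6 × 62.8455 = 1727.4618 kcal/day.
TEE = BMR × activity factor = 1727.4618 × 1.275 = 2202.5138 kcal/day.
Apply stress factor: 2202.5138 × 1.35 = 2973.3937 kcal/day.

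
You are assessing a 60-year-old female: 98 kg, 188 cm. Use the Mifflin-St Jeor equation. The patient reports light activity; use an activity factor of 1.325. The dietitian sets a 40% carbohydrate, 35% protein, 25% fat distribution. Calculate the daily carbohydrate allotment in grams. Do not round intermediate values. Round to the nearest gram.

224 g/day

Mifflin-St Jeor (female): BMR = 10(98) + 6.25(188) − 5(60) − 161 = 980 + 1175 − 300 − 161 = 1694 kcal/day.
TEE = 1694 × 1.325 = 2244.55 kcal/day.
Carbohydrate energy = 40% × 2244.55 = 897.82 kcal.
Carbohydrate = 897.82 ÷ 4 kcal/g = 224.455 g.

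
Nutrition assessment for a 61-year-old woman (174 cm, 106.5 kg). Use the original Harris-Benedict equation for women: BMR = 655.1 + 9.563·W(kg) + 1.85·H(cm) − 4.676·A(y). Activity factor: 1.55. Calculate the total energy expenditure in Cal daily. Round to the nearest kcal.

2651 Cal daily

Harris-Benedict: BMR = 655.1 + 9.563(106.5) + 1.85(174) − 4.676(61) = 1710.2235 kcal/day.
TEE = BMR × activity factor = 1710.2235 × 1.55 = 2650.8464 kcal/day.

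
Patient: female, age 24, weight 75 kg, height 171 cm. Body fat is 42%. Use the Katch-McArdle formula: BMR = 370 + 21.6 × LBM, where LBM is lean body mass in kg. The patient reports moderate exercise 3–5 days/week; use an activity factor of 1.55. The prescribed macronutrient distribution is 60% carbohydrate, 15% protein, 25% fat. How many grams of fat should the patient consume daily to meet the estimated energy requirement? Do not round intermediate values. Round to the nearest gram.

56 g/day

LBM = 75 × (1 − 0.42) = 43.5 kg. Katch-McArdle: BMR = 370 + 21.6 × 43.5 = 1309.6 kcal/day.
TEE = 1309.6 × 1.55 = 2029.88 kcal/day.
Fat energy = 25% × 2029.88 = 507.47 kcal.
Fat = 507.47 ÷ 9 kcal/g = 56.3856 g.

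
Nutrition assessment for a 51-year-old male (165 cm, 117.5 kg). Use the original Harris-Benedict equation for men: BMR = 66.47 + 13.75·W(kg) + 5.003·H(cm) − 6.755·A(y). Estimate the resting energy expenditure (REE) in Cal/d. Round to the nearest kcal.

2163 Cal/d

Harris-Benedict: BMR = 66.47 + 13.75(117.5) + 5.003(165) − 6.755(51) = 2163.085 kcal/day.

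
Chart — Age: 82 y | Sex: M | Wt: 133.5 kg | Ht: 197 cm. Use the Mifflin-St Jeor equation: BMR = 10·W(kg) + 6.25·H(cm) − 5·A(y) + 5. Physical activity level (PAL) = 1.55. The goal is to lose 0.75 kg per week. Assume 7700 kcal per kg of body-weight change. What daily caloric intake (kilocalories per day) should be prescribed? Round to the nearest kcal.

2525 kilocalories per day

Mifflin-St Jeor (male): BMR = 10(133.5) + 6.25(197) − 5(82) + 5 = 1335 + 1231.25 − 410 + 5 = 2161.25 kcal/day.
TEE = 2161.25 × 1.55 = 3349.9375 kcal/day.
Required daily deficit = 0.75 × 7700 ÷ 7 = 825 kcal/day.
Target intake = 3349.9375 − 825 = 2524.9375 kcal/day.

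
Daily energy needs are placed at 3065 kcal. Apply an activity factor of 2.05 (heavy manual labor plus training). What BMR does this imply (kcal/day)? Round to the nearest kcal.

BMR = TEE ÷ activity factor = 3065 ÷ 2.05 = 1495.122 kcal/day.

1495 kcal/day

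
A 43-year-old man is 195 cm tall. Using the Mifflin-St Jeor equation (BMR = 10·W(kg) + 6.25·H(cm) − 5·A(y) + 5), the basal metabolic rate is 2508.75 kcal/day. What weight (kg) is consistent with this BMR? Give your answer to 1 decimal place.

150.0 kg

2508.75 = 10·W + 6.25(195) − 5(43) + 5
10·W = 2508.75 − 1008.75 = 1500, so W = 150 kg.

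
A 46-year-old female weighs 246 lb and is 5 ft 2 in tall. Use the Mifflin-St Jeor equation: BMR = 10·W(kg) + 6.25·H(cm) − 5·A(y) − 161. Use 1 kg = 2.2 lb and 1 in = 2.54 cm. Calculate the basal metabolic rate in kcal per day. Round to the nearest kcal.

Convert to metric: weight = 246 ÷ 2.2 = 111.8182 kg; height = (5×12 + 2) × 2.54 = 62 × 2.54 = 157.48 cm.
Mifflin-St Jeor (female): BMR = 10(111.8182) + 6.25(157.48) − 5(46) − 161 = 1118.1818 + 984.25 − 230 − 161 = 1711.4318 kcal/day.

1711 kcal per day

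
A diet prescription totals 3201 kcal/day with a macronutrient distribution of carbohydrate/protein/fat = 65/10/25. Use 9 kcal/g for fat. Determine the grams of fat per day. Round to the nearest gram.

89 g/day

Fat energy = 25% × 3201 = 800.25 kcal.
At 9 kcal/g: 800.25 ÷ 9 = 88.9167 g.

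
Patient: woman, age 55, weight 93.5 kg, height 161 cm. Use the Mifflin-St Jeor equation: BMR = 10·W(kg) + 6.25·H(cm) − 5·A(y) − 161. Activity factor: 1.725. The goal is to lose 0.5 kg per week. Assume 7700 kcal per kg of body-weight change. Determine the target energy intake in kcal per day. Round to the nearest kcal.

Mifflin-St Jeor (female): BMR = 10(93.5) + 6.25(161) − 5(55) − 161 = 935 + 1006.25 − 275 − 161 = 1505.25 kcal/day.
TEE = 1505.25 × 1.725 = 2596.5563 kcal/day.
Required daily deficit = 0.5 × 7700 ÷ 7 = 550 kcal/day.
Target intake = 2596.5563 − 550 = 2046.5563 kcal/day.

2047 kcal per day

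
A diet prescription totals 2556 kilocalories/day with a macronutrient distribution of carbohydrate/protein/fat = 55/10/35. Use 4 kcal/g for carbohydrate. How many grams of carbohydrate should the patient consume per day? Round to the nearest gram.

351 g/day

Carbohydrate energy = 55% × 2556 = 1405.8 kcal.
At 4 kcal/g: 1405.8 ÷ 4 = 351.45 g.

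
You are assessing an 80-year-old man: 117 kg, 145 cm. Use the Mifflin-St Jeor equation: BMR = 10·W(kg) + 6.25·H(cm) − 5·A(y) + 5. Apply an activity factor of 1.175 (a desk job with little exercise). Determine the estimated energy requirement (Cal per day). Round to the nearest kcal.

Mifflin-St Jeor (male): BMR = 10(117) + 6.25(145) − 5(80) + 5 = 1170 + 906.25 − 400 + 5 = 1681.25 kcal/day.
TEE = BMR × activity factor = 1681.25 × 1.175 = 1975.4688 kcal/day.

1975 Cal per day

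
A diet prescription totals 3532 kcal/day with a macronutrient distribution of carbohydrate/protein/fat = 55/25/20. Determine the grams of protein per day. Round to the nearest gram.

221 g/day

Protein energy = 25% × 3532 = 883 kcal.
At 4 kcal/g: 883 ÷ 4 = 220.75 g.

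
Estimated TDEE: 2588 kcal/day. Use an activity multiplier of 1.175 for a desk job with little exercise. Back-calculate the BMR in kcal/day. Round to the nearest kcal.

2203 kcal/day

BMR = TEE ÷ activity factor = 2588 ÷ 1.175 = 2202.5532 kcal/day.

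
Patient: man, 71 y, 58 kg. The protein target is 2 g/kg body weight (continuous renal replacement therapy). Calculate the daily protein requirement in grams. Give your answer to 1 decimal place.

116.0 g/day

Protein = 2 g/kg × 58 kg = 116 g/day.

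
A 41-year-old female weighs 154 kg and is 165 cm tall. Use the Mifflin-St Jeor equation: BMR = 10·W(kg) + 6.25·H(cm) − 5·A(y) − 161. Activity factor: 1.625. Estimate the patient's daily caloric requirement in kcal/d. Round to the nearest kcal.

3584 kcal/d

Mifflin-St Jeor (female): BMR = 10(154) + 6.25(165) − 5(41) − 161 = 1540 + 1031.25 − 205 − 161 = 2205.25 kcal/day.
TEE = BMR × activity factor = 2205.25 × 1.625 = 3583.5313 kcal/day.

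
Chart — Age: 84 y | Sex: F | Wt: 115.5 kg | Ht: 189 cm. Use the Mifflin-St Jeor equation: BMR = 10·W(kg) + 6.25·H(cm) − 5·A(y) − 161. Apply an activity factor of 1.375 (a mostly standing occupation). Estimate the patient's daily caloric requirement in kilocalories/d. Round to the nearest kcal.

2413 kilocalories/d

Mifflin-St Jeor (female): BMR = 10(115.5) + 6.25(189) − 5(84) − 161 = 1155 + 1181.25 − 420 − 161 = 1755.25 kcal/day.
TEE = BMR × activity factor = 1755.25 × 1.375 = 2413.4688 kcal/day.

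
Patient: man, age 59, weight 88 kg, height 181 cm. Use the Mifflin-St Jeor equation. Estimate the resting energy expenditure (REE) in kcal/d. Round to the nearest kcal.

1721 kcal/d

Mifflin-St Jeor (male): BMR = 10(88) + 6.25(181) − 5(59) + 5 = 880 + 1131.25 − 295 + 5 = 1721.25 kcal/day.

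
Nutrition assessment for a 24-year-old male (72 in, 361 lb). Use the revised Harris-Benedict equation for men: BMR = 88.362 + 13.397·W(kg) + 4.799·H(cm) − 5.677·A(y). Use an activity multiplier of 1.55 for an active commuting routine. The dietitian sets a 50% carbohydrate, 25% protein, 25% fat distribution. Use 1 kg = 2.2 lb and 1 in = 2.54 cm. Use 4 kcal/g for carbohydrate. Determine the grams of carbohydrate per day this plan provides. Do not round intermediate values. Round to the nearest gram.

587 g/day

Convert to metric: weight = 361 ÷ 2.2 = 164.0909 kg; height = 72 × 2.54 = 182.88 cm.
Harris-Benedict: BMR = 88.362 + 13.397(164.0909) + 4.799(182.88) − 5.677(24) = 3028.081 kcal/day.
TEE = 3028.081 × 1.55 = 4693.5256 kcal/day.
Carbohydrate energy = 50% × 4693.5256 = 2346.7628 kcal.
Carbohydrate = 2346.7628 ÷ 4 kcal/g = 586.6907 g.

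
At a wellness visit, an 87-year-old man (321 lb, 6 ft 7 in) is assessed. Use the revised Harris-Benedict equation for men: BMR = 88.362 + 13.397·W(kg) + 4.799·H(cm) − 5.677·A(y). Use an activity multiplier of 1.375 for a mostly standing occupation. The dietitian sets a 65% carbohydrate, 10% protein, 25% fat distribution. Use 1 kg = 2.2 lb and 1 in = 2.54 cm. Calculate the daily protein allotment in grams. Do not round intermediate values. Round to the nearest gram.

86 g/day

Convert to metric: weight = 321 ÷ 2.2 = 145.9091 kg; height = (6×12 + 7) × 2.54 = 79 × 2.54 = 200.66 cm.
Harris-Benedict: BMR = 88.362 + 13.397(145.9091) + 4.799(200.66) − 5.677(87) = 2512.1744 kcal/day.
TEE = 2512.1744 × 1.375 = 3454.2398 kcal/day.
Protein energy = 10% × 3454.2398 = 345.424 kcal.
Protein = 345.424 ÷ 4 kcal/g = 86.356 g.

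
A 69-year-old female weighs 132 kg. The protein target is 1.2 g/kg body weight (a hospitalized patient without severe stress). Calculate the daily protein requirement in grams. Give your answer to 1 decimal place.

158.4 g/day

Protein = 1.2 g/kg × 132 kg = 158.4 g/day.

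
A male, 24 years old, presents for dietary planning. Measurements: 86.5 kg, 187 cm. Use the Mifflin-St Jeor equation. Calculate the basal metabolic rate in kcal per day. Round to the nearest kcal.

1919 kcal per day

Mifflin-St Jeor (male): BMR = 10(86.5) + 6.25(187) − 5(24) + 5 = 865 + 1168.75 − 120 + 5 = 1918.75 kcal/day.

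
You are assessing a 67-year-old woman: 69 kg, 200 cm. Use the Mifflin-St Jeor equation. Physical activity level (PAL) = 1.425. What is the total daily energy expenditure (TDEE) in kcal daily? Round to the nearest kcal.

2058 kcal daily

Mifflin-St Jeor (female): BMR = 10(69) + 6.25(200) − 5(67) − 161 = 690 + 1250 − 335 − 161 = 1444 kcal/day.
TEE = BMR × activity factor = 1444 × 1.425 = 2057.7 kcal/day.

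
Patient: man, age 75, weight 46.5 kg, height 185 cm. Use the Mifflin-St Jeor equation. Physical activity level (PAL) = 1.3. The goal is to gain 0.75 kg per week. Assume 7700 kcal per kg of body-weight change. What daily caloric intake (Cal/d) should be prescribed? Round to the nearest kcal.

2452 Cal/d

Mifflin-St Jeor (male): BMR = 10(46.5) + 6.25(185) − 5(75) + 5 = 465 + 1156.25 − 375 + 5 = 1251.25 kcal/day.
TEE = 1251.25 × 1.3 = 1626.625 kcal/day.
Required daily surplus = 0.75 × 7700 ÷ 7 = 825 kcal/day.
Target intake = 1626.625 + 825 = 2451.625 kcal/day.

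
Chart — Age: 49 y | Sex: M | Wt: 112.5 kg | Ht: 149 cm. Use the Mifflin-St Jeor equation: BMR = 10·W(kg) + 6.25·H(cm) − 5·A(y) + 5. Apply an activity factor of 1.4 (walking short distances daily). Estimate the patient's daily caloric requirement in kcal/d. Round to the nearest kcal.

Mifflin-St Jeor (male): BMR = 10(112.5) + 6.25(149) − 5(49) + 5 = 1125 + 931.25 − 245 + 5 = 1816.25 kcal/day.
TEE = BMR × activity factor = 1816.25 × 1.4 = 2542.75 kcal/day.

2543 kcal/d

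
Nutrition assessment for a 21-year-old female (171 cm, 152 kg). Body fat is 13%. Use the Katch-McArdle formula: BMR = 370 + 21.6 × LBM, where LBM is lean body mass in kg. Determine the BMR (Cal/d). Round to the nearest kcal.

3226 Cal/d

LBM = 152 × (1 − 0.13) = 132.24 kg. Katch-McArdle: BMR = 370 + 21.6 × 132.24 = 3226.384 kcal/day.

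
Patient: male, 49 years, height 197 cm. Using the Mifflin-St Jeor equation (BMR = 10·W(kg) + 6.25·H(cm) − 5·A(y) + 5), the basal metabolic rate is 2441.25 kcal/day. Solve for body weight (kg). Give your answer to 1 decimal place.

2441.25 = 10·W + 6.25(197) − 5(49) + 5
10·W = 2441.25 − 991.25 = 1450, so W = 145 kg.

145.0 kg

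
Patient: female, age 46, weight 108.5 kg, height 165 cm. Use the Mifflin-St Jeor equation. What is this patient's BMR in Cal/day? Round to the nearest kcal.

1725 Cal/day

Mifflin-St Jeor (female): BMR = 10(108.5) + 6.25(165) − 5(46) − 161 = 1085 + 1031.25 − 230 − 161 = 1725.25 kcal/day.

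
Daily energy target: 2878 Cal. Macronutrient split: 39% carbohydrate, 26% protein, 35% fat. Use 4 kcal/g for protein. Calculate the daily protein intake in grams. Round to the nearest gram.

187 g/day

Protein energy = 26% × 2878 = 748.28 kcal.
At 4 kcal/g: 748.28 ÷ 4 = 187.07 g.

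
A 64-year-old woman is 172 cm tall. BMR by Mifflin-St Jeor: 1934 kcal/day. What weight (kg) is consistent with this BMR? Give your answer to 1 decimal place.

134.0 kg

1934 = 10·W + 6.25(172) − 5(64) − 161
10·W = 1934 − 594 = 1340, so W = 134 kg.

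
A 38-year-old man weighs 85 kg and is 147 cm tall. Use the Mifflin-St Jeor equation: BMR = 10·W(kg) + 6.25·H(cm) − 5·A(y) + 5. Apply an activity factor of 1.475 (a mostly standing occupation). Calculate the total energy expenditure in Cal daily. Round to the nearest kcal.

2336 Cal daily

Mifflin-St Jeor (male): BMR = 10(85) + 6.25(147) − 5(38) + 5 = 850 + 918.75 − 190 + 5 = 1583.75 kcal/day.
TEE = BMR × activity factor = 1583.75 × 1.475 = 2336.0313 kcal/day.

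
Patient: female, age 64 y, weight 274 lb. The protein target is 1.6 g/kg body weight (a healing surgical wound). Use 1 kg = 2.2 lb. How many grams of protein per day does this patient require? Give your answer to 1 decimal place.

199.3 g/day

Weight in kg = 274 ÷ 2.2 = 124.5455 kg.
Protein = 1.6 g/kg × 124.5455 kg = 199.2727 g/day.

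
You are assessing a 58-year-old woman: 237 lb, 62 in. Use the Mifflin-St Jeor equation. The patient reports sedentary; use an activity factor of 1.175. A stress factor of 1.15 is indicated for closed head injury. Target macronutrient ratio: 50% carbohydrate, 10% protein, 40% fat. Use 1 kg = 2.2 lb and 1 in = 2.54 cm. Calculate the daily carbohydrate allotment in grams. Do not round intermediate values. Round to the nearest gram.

Convert to metric: weight = 237 ÷ 2.2 = 107.7273 kg; height = 62 × 2.54 = 157.48 cm.
Mifflin-St Jeor (female): BMR = 10(107.7273) + 6.25(157.48) − 5(58) − 161 = 1077.2727 + 984.25 − 290 − 161 = 1610.5227 kcal/day.
TEE = 1610.5227 × 1.175 = 1892.3642 kcal/day.
With stress factor 1.15: 1892.3642 × 1.15 = 2176.2188 kcal/day.
Carbohydrate energy = 50% × 2176.2188 = 1088.1094 kcal.
Carbohydrate = 1088.1094 ÷ 4 kcal/g = 272.0274 g.

272 g/day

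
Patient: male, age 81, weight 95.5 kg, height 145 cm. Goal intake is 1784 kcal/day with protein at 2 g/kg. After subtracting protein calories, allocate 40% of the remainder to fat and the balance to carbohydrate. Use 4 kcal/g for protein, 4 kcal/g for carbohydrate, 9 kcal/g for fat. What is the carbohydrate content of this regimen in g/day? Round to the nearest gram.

Protein = 2 × 95.5 = 191 g → 191 × 4 = 764 kcal.
Non-protein calories = 1784 − 764 = 1020 kcal.
Fat: 40% × 1020 = 408 kcal; carbohydrate: 612 kcal.
Carbohydrate: 612 kcal ÷ 4 kcal/g = 153 g.

153 g/day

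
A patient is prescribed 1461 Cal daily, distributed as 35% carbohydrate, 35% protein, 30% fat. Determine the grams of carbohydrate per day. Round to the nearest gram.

128 g/day

Carbohydrate energy = 35% × 1461 = 511.35 kcal.
At 4 kcal/g: 511.35 ÷ 4 = 127.8375 g.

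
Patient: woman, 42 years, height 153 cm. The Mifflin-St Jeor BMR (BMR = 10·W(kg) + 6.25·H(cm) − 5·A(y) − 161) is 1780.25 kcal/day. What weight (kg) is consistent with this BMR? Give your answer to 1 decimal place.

1780.25 = 10·W + 6.25(153) − 5(42) − 161
10·W = 1780.25 − 585.25 = 1195, so W = 119.5 kg.

119.5 kg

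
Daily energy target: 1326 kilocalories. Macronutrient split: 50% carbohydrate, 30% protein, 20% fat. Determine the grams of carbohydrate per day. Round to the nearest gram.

Carbohydrate energy = 50% × 1326 = 663 kcal.
At 4 kcal/g: 663 ÷ 4 = 165.75 g.

166 g/day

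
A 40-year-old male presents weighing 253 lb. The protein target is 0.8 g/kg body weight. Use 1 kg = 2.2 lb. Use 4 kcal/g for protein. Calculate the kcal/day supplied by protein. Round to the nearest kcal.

368 kcal/day

Weight in kg = 253 ÷ 2.2 = 115 kg.
Protein = 0.8 g/kg × 115 kg = 92 g/day.
Protein energy = 92 g × 4 kcal/g = 368 kcal/day.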